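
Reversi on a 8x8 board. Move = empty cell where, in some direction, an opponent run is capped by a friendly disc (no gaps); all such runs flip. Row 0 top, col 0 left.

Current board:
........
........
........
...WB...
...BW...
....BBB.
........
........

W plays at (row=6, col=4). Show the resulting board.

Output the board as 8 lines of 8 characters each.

Answer: ........
........
........
...WB...
...BW...
....WBB.
....W...
........

Derivation:
Place W at (6,4); scan 8 dirs for brackets.
Dir NW: first cell '.' (not opp) -> no flip
Dir N: opp run (5,4) capped by W -> flip
Dir NE: opp run (5,5), next='.' -> no flip
Dir W: first cell '.' (not opp) -> no flip
Dir E: first cell '.' (not opp) -> no flip
Dir SW: first cell '.' (not opp) -> no flip
Dir S: first cell '.' (not opp) -> no flip
Dir SE: first cell '.' (not opp) -> no flip
All flips: (5,4)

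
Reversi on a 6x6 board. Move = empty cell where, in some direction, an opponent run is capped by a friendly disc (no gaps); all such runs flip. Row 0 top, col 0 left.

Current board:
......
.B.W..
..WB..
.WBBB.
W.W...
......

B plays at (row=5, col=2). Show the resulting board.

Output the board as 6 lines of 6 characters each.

Place B at (5,2); scan 8 dirs for brackets.
Dir NW: first cell '.' (not opp) -> no flip
Dir N: opp run (4,2) capped by B -> flip
Dir NE: first cell '.' (not opp) -> no flip
Dir W: first cell '.' (not opp) -> no flip
Dir E: first cell '.' (not opp) -> no flip
Dir SW: edge -> no flip
Dir S: edge -> no flip
Dir SE: edge -> no flip
All flips: (4,2)

Answer: ......
.B.W..
..WB..
.WBBB.
W.B...
..B...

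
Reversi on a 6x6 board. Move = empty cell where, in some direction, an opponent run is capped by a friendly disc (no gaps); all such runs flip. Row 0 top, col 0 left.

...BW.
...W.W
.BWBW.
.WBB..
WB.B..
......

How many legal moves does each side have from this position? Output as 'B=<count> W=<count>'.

Answer: B=5 W=8

Derivation:
-- B to move --
(0,2): no bracket -> illegal
(0,5): flips 1 -> legal
(1,1): flips 1 -> legal
(1,2): flips 1 -> legal
(1,4): no bracket -> illegal
(2,0): no bracket -> illegal
(2,5): flips 1 -> legal
(3,0): flips 1 -> legal
(3,4): no bracket -> illegal
(3,5): no bracket -> illegal
(4,2): no bracket -> illegal
(5,0): no bracket -> illegal
(5,1): no bracket -> illegal
B mobility = 5
-- W to move --
(0,2): flips 1 -> legal
(1,0): no bracket -> illegal
(1,1): flips 1 -> legal
(1,2): no bracket -> illegal
(1,4): no bracket -> illegal
(2,0): flips 1 -> legal
(3,0): no bracket -> illegal
(3,4): flips 2 -> legal
(4,2): flips 3 -> legal
(4,4): flips 1 -> legal
(5,0): no bracket -> illegal
(5,1): flips 1 -> legal
(5,2): no bracket -> illegal
(5,3): flips 3 -> legal
(5,4): no bracket -> illegal
W mobility = 8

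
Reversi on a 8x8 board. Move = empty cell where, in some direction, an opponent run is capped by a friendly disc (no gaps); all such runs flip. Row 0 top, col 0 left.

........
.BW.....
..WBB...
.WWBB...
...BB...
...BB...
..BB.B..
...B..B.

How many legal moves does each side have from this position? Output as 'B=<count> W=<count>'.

-- B to move --
(0,1): flips 1 -> legal
(0,2): no bracket -> illegal
(0,3): no bracket -> illegal
(1,3): flips 1 -> legal
(2,0): no bracket -> illegal
(2,1): flips 2 -> legal
(3,0): flips 2 -> legal
(4,0): no bracket -> illegal
(4,1): flips 1 -> legal
(4,2): no bracket -> illegal
B mobility = 5
-- W to move --
(0,0): flips 1 -> legal
(0,1): no bracket -> illegal
(0,2): no bracket -> illegal
(1,0): flips 1 -> legal
(1,3): no bracket -> illegal
(1,4): flips 1 -> legal
(1,5): no bracket -> illegal
(2,0): no bracket -> illegal
(2,1): no bracket -> illegal
(2,5): flips 2 -> legal
(3,5): flips 2 -> legal
(4,2): no bracket -> illegal
(4,5): flips 2 -> legal
(5,1): no bracket -> illegal
(5,2): no bracket -> illegal
(5,5): flips 2 -> legal
(5,6): no bracket -> illegal
(6,1): no bracket -> illegal
(6,4): no bracket -> illegal
(6,6): no bracket -> illegal
(6,7): no bracket -> illegal
(7,1): no bracket -> illegal
(7,2): no bracket -> illegal
(7,4): no bracket -> illegal
(7,5): no bracket -> illegal
(7,7): no bracket -> illegal
W mobility = 7

Answer: B=5 W=7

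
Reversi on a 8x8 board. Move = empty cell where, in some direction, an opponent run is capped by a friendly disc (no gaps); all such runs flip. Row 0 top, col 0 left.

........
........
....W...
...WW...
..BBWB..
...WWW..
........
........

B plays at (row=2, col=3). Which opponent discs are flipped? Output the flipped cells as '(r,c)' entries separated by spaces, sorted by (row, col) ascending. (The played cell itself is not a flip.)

Answer: (3,3) (3,4)

Derivation:
Dir NW: first cell '.' (not opp) -> no flip
Dir N: first cell '.' (not opp) -> no flip
Dir NE: first cell '.' (not opp) -> no flip
Dir W: first cell '.' (not opp) -> no flip
Dir E: opp run (2,4), next='.' -> no flip
Dir SW: first cell '.' (not opp) -> no flip
Dir S: opp run (3,3) capped by B -> flip
Dir SE: opp run (3,4) capped by B -> flip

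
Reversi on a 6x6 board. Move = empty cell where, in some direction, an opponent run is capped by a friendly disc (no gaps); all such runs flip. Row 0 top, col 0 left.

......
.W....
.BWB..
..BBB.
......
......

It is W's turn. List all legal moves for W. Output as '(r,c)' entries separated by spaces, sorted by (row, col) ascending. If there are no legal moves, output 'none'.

Answer: (2,0) (2,4) (3,1) (4,2) (4,4)

Derivation:
(1,0): no bracket -> illegal
(1,2): no bracket -> illegal
(1,3): no bracket -> illegal
(1,4): no bracket -> illegal
(2,0): flips 1 -> legal
(2,4): flips 1 -> legal
(2,5): no bracket -> illegal
(3,0): no bracket -> illegal
(3,1): flips 1 -> legal
(3,5): no bracket -> illegal
(4,1): no bracket -> illegal
(4,2): flips 1 -> legal
(4,3): no bracket -> illegal
(4,4): flips 1 -> legal
(4,5): no bracket -> illegal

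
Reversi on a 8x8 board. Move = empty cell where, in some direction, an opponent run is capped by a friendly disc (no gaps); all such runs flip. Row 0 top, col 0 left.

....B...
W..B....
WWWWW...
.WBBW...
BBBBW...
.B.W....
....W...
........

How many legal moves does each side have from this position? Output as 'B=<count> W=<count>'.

Answer: B=11 W=7

Derivation:
-- B to move --
(0,0): no bracket -> illegal
(0,1): no bracket -> illegal
(1,1): flips 3 -> legal
(1,2): flips 1 -> legal
(1,4): flips 1 -> legal
(1,5): flips 1 -> legal
(2,5): flips 1 -> legal
(3,0): flips 1 -> legal
(3,5): flips 2 -> legal
(4,5): flips 1 -> legal
(5,2): no bracket -> illegal
(5,4): no bracket -> illegal
(5,5): flips 1 -> legal
(6,2): no bracket -> illegal
(6,3): flips 1 -> legal
(6,5): no bracket -> illegal
(7,3): no bracket -> illegal
(7,4): no bracket -> illegal
(7,5): flips 2 -> legal
B mobility = 11
-- W to move --
(0,2): flips 1 -> legal
(0,3): flips 1 -> legal
(0,5): no bracket -> illegal
(1,2): no bracket -> illegal
(1,4): no bracket -> illegal
(1,5): no bracket -> illegal
(3,0): no bracket -> illegal
(5,0): flips 2 -> legal
(5,2): flips 3 -> legal
(5,4): flips 2 -> legal
(6,0): flips 3 -> legal
(6,1): flips 2 -> legal
(6,2): no bracket -> illegal
W mobility = 7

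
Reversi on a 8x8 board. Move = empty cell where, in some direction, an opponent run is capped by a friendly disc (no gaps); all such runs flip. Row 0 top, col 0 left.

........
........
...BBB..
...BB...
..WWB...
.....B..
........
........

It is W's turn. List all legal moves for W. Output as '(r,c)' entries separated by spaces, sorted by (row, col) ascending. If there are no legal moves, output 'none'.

(1,2): no bracket -> illegal
(1,3): flips 2 -> legal
(1,4): no bracket -> illegal
(1,5): flips 2 -> legal
(1,6): flips 2 -> legal
(2,2): no bracket -> illegal
(2,6): no bracket -> illegal
(3,2): no bracket -> illegal
(3,5): no bracket -> illegal
(3,6): no bracket -> illegal
(4,5): flips 1 -> legal
(4,6): no bracket -> illegal
(5,3): no bracket -> illegal
(5,4): no bracket -> illegal
(5,6): no bracket -> illegal
(6,4): no bracket -> illegal
(6,5): no bracket -> illegal
(6,6): no bracket -> illegal

Answer: (1,3) (1,5) (1,6) (4,5)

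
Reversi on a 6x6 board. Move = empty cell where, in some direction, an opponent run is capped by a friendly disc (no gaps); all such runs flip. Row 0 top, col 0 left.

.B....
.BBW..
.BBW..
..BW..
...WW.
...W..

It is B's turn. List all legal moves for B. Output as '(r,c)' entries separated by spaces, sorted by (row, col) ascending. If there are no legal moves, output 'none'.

(0,2): no bracket -> illegal
(0,3): no bracket -> illegal
(0,4): flips 1 -> legal
(1,4): flips 2 -> legal
(2,4): flips 1 -> legal
(3,4): flips 2 -> legal
(3,5): no bracket -> illegal
(4,2): no bracket -> illegal
(4,5): no bracket -> illegal
(5,2): no bracket -> illegal
(5,4): flips 1 -> legal
(5,5): flips 2 -> legal

Answer: (0,4) (1,4) (2,4) (3,4) (5,4) (5,5)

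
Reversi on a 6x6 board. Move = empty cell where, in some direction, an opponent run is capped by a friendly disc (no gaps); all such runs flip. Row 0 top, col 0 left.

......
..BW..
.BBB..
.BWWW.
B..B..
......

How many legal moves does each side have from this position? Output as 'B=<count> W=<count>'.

-- B to move --
(0,2): no bracket -> illegal
(0,3): flips 1 -> legal
(0,4): flips 1 -> legal
(1,4): flips 1 -> legal
(2,4): no bracket -> illegal
(2,5): flips 1 -> legal
(3,5): flips 3 -> legal
(4,1): flips 1 -> legal
(4,2): flips 1 -> legal
(4,4): flips 1 -> legal
(4,5): flips 1 -> legal
B mobility = 9
-- W to move --
(0,1): flips 2 -> legal
(0,2): flips 2 -> legal
(0,3): no bracket -> illegal
(1,0): flips 1 -> legal
(1,1): flips 2 -> legal
(1,4): flips 1 -> legal
(2,0): no bracket -> illegal
(2,4): no bracket -> illegal
(3,0): flips 1 -> legal
(4,1): no bracket -> illegal
(4,2): no bracket -> illegal
(4,4): no bracket -> illegal
(5,0): no bracket -> illegal
(5,1): no bracket -> illegal
(5,2): flips 1 -> legal
(5,3): flips 1 -> legal
(5,4): flips 1 -> legal
W mobility = 9

Answer: B=9 W=9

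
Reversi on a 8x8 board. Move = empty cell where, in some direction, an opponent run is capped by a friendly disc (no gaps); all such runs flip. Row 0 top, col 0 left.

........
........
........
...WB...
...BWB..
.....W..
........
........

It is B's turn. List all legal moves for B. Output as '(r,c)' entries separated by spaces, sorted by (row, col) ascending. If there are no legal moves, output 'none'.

(2,2): no bracket -> illegal
(2,3): flips 1 -> legal
(2,4): no bracket -> illegal
(3,2): flips 1 -> legal
(3,5): no bracket -> illegal
(4,2): no bracket -> illegal
(4,6): no bracket -> illegal
(5,3): no bracket -> illegal
(5,4): flips 1 -> legal
(5,6): no bracket -> illegal
(6,4): no bracket -> illegal
(6,5): flips 1 -> legal
(6,6): no bracket -> illegal

Answer: (2,3) (3,2) (5,4) (6,5)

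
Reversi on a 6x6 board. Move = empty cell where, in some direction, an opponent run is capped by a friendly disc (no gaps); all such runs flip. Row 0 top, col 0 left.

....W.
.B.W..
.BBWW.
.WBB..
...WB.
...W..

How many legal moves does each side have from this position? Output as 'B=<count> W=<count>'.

-- B to move --
(0,2): no bracket -> illegal
(0,3): flips 2 -> legal
(0,5): no bracket -> illegal
(1,2): no bracket -> illegal
(1,4): flips 1 -> legal
(1,5): flips 1 -> legal
(2,0): no bracket -> illegal
(2,5): flips 2 -> legal
(3,0): flips 1 -> legal
(3,4): no bracket -> illegal
(3,5): no bracket -> illegal
(4,0): flips 1 -> legal
(4,1): flips 1 -> legal
(4,2): flips 1 -> legal
(5,2): no bracket -> illegal
(5,4): flips 1 -> legal
B mobility = 9
-- W to move --
(0,0): no bracket -> illegal
(0,1): flips 2 -> legal
(0,2): no bracket -> illegal
(1,0): flips 2 -> legal
(1,2): no bracket -> illegal
(2,0): flips 2 -> legal
(3,0): no bracket -> illegal
(3,4): flips 2 -> legal
(3,5): flips 1 -> legal
(4,1): flips 1 -> legal
(4,2): flips 1 -> legal
(4,5): flips 1 -> legal
(5,4): no bracket -> illegal
(5,5): no bracket -> illegal
W mobility = 8

Answer: B=9 W=8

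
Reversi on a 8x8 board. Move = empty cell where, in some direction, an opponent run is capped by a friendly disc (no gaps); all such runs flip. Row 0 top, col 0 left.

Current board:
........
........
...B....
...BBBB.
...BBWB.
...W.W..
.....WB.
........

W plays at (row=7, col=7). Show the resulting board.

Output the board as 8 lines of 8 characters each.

Answer: ........
........
...B....
...BBBB.
...BBWB.
...W.W..
.....WW.
.......W

Derivation:
Place W at (7,7); scan 8 dirs for brackets.
Dir NW: opp run (6,6) capped by W -> flip
Dir N: first cell '.' (not opp) -> no flip
Dir NE: edge -> no flip
Dir W: first cell '.' (not opp) -> no flip
Dir E: edge -> no flip
Dir SW: edge -> no flip
Dir S: edge -> no flip
Dir SE: edge -> no flip
All flips: (6,6)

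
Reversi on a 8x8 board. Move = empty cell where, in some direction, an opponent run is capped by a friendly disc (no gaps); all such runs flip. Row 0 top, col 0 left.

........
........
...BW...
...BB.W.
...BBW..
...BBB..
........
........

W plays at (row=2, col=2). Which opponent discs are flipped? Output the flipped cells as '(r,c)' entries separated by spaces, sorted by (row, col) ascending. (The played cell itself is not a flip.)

Answer: (2,3)

Derivation:
Dir NW: first cell '.' (not opp) -> no flip
Dir N: first cell '.' (not opp) -> no flip
Dir NE: first cell '.' (not opp) -> no flip
Dir W: first cell '.' (not opp) -> no flip
Dir E: opp run (2,3) capped by W -> flip
Dir SW: first cell '.' (not opp) -> no flip
Dir S: first cell '.' (not opp) -> no flip
Dir SE: opp run (3,3) (4,4) (5,5), next='.' -> no flip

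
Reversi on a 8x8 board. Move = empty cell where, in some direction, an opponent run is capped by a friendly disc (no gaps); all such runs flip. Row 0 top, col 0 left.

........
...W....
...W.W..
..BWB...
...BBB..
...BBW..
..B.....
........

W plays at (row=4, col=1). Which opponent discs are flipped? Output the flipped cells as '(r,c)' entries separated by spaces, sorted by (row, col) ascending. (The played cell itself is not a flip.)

Dir NW: first cell '.' (not opp) -> no flip
Dir N: first cell '.' (not opp) -> no flip
Dir NE: opp run (3,2) capped by W -> flip
Dir W: first cell '.' (not opp) -> no flip
Dir E: first cell '.' (not opp) -> no flip
Dir SW: first cell '.' (not opp) -> no flip
Dir S: first cell '.' (not opp) -> no flip
Dir SE: first cell '.' (not opp) -> no flip

Answer: (3,2)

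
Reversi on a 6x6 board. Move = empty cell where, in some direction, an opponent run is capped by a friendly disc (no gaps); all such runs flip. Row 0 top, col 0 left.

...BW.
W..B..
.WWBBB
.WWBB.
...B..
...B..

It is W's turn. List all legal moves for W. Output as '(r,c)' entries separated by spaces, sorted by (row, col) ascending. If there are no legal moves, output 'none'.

(0,2): flips 1 -> legal
(1,2): no bracket -> illegal
(1,4): flips 1 -> legal
(1,5): no bracket -> illegal
(3,5): flips 2 -> legal
(4,2): no bracket -> illegal
(4,4): flips 1 -> legal
(4,5): no bracket -> illegal
(5,2): no bracket -> illegal
(5,4): flips 1 -> legal

Answer: (0,2) (1,4) (3,5) (4,4) (5,4)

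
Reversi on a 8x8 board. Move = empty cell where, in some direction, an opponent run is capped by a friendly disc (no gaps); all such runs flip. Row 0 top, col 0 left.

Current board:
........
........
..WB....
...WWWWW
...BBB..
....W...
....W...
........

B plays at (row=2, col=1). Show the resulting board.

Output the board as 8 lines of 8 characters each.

Answer: ........
........
.BBB....
...WWWWW
...BBB..
....W...
....W...
........

Derivation:
Place B at (2,1); scan 8 dirs for brackets.
Dir NW: first cell '.' (not opp) -> no flip
Dir N: first cell '.' (not opp) -> no flip
Dir NE: first cell '.' (not opp) -> no flip
Dir W: first cell '.' (not opp) -> no flip
Dir E: opp run (2,2) capped by B -> flip
Dir SW: first cell '.' (not opp) -> no flip
Dir S: first cell '.' (not opp) -> no flip
Dir SE: first cell '.' (not opp) -> no flip
All flips: (2,2)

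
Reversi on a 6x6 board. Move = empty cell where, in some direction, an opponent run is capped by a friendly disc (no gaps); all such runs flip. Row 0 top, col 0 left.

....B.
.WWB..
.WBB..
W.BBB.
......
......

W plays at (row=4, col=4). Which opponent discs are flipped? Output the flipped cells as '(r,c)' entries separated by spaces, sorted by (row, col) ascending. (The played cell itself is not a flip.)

Answer: (2,2) (3,3)

Derivation:
Dir NW: opp run (3,3) (2,2) capped by W -> flip
Dir N: opp run (3,4), next='.' -> no flip
Dir NE: first cell '.' (not opp) -> no flip
Dir W: first cell '.' (not opp) -> no flip
Dir E: first cell '.' (not opp) -> no flip
Dir SW: first cell '.' (not opp) -> no flip
Dir S: first cell '.' (not opp) -> no flip
Dir SE: first cell '.' (not opp) -> no flip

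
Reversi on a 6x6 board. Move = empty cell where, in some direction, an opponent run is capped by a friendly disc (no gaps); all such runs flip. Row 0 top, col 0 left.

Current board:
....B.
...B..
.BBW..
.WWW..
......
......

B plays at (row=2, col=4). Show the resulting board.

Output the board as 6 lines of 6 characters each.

Answer: ....B.
...B..
.BBBB.
.WWW..
......
......

Derivation:
Place B at (2,4); scan 8 dirs for brackets.
Dir NW: first cell 'B' (not opp) -> no flip
Dir N: first cell '.' (not opp) -> no flip
Dir NE: first cell '.' (not opp) -> no flip
Dir W: opp run (2,3) capped by B -> flip
Dir E: first cell '.' (not opp) -> no flip
Dir SW: opp run (3,3), next='.' -> no flip
Dir S: first cell '.' (not opp) -> no flip
Dir SE: first cell '.' (not opp) -> no flip
All flips: (2,3)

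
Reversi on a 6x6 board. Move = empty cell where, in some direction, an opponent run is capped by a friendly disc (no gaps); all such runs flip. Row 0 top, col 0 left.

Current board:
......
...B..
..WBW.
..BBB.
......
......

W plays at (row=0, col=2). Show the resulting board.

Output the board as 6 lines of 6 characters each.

Answer: ..W...
...W..
..WBW.
..BBB.
......
......

Derivation:
Place W at (0,2); scan 8 dirs for brackets.
Dir NW: edge -> no flip
Dir N: edge -> no flip
Dir NE: edge -> no flip
Dir W: first cell '.' (not opp) -> no flip
Dir E: first cell '.' (not opp) -> no flip
Dir SW: first cell '.' (not opp) -> no flip
Dir S: first cell '.' (not opp) -> no flip
Dir SE: opp run (1,3) capped by W -> flip
All flips: (1,3)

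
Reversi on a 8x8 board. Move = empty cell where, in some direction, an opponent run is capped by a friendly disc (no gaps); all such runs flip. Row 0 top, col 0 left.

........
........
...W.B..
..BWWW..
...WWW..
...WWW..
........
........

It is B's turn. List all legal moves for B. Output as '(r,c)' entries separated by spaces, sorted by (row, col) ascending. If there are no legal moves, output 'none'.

(1,2): no bracket -> illegal
(1,3): no bracket -> illegal
(1,4): flips 1 -> legal
(2,2): no bracket -> illegal
(2,4): no bracket -> illegal
(2,6): no bracket -> illegal
(3,6): flips 3 -> legal
(4,2): no bracket -> illegal
(4,6): no bracket -> illegal
(5,2): flips 2 -> legal
(5,6): no bracket -> illegal
(6,2): no bracket -> illegal
(6,3): no bracket -> illegal
(6,4): no bracket -> illegal
(6,5): flips 5 -> legal
(6,6): no bracket -> illegal

Answer: (1,4) (3,6) (5,2) (6,5)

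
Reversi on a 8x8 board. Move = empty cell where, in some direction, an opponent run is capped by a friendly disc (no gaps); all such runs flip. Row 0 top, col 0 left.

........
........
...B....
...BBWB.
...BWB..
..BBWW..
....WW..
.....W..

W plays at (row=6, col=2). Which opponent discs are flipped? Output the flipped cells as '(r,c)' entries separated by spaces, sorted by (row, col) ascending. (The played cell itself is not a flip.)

Answer: (5,3)

Derivation:
Dir NW: first cell '.' (not opp) -> no flip
Dir N: opp run (5,2), next='.' -> no flip
Dir NE: opp run (5,3) capped by W -> flip
Dir W: first cell '.' (not opp) -> no flip
Dir E: first cell '.' (not opp) -> no flip
Dir SW: first cell '.' (not opp) -> no flip
Dir S: first cell '.' (not opp) -> no flip
Dir SE: first cell '.' (not opp) -> no flip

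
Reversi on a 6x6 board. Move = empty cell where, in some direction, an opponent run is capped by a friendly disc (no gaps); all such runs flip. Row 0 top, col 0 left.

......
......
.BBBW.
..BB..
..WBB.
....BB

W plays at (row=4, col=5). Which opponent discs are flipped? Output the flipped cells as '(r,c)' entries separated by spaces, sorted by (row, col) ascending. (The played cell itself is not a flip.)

Dir NW: first cell '.' (not opp) -> no flip
Dir N: first cell '.' (not opp) -> no flip
Dir NE: edge -> no flip
Dir W: opp run (4,4) (4,3) capped by W -> flip
Dir E: edge -> no flip
Dir SW: opp run (5,4), next=edge -> no flip
Dir S: opp run (5,5), next=edge -> no flip
Dir SE: edge -> no flip

Answer: (4,3) (4,4)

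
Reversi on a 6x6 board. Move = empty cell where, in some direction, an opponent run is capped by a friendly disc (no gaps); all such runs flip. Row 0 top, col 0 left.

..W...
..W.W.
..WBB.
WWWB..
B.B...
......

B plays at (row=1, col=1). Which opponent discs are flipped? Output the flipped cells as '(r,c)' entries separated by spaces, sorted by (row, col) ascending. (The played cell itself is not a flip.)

Answer: (2,2)

Derivation:
Dir NW: first cell '.' (not opp) -> no flip
Dir N: first cell '.' (not opp) -> no flip
Dir NE: opp run (0,2), next=edge -> no flip
Dir W: first cell '.' (not opp) -> no flip
Dir E: opp run (1,2), next='.' -> no flip
Dir SW: first cell '.' (not opp) -> no flip
Dir S: first cell '.' (not opp) -> no flip
Dir SE: opp run (2,2) capped by B -> flip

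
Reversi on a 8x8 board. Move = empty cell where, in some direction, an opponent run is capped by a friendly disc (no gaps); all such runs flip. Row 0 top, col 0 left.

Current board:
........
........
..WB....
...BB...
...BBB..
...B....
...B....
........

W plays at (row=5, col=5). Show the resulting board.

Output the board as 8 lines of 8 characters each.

Place W at (5,5); scan 8 dirs for brackets.
Dir NW: opp run (4,4) (3,3) capped by W -> flip
Dir N: opp run (4,5), next='.' -> no flip
Dir NE: first cell '.' (not opp) -> no flip
Dir W: first cell '.' (not opp) -> no flip
Dir E: first cell '.' (not opp) -> no flip
Dir SW: first cell '.' (not opp) -> no flip
Dir S: first cell '.' (not opp) -> no flip
Dir SE: first cell '.' (not opp) -> no flip
All flips: (3,3) (4,4)

Answer: ........
........
..WB....
...WB...
...BWB..
...B.W..
...B....
........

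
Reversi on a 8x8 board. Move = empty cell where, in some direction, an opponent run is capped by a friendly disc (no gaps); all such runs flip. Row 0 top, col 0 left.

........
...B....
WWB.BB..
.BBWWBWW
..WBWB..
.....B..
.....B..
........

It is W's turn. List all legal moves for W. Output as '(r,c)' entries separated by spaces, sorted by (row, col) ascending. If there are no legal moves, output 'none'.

(0,2): no bracket -> illegal
(0,3): no bracket -> illegal
(0,4): no bracket -> illegal
(1,1): flips 1 -> legal
(1,2): flips 2 -> legal
(1,4): flips 2 -> legal
(1,5): flips 1 -> legal
(1,6): flips 1 -> legal
(2,3): flips 1 -> legal
(2,6): flips 1 -> legal
(3,0): flips 2 -> legal
(4,0): no bracket -> illegal
(4,1): flips 1 -> legal
(4,6): flips 1 -> legal
(5,2): flips 1 -> legal
(5,3): flips 1 -> legal
(5,4): flips 3 -> legal
(5,6): flips 1 -> legal
(6,4): no bracket -> illegal
(6,6): flips 1 -> legal
(7,4): no bracket -> illegal
(7,5): no bracket -> illegal
(7,6): no bracket -> illegal

Answer: (1,1) (1,2) (1,4) (1,5) (1,6) (2,3) (2,6) (3,0) (4,1) (4,6) (5,2) (5,3) (5,4) (5,6) (6,6)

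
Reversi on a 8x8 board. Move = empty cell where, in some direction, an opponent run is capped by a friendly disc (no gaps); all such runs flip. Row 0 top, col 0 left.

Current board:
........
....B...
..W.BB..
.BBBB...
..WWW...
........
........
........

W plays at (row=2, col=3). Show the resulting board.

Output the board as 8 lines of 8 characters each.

Answer: ........
....B...
..WWBB..
.BBWB...
..WWW...
........
........
........

Derivation:
Place W at (2,3); scan 8 dirs for brackets.
Dir NW: first cell '.' (not opp) -> no flip
Dir N: first cell '.' (not opp) -> no flip
Dir NE: opp run (1,4), next='.' -> no flip
Dir W: first cell 'W' (not opp) -> no flip
Dir E: opp run (2,4) (2,5), next='.' -> no flip
Dir SW: opp run (3,2), next='.' -> no flip
Dir S: opp run (3,3) capped by W -> flip
Dir SE: opp run (3,4), next='.' -> no flip
All flips: (3,3)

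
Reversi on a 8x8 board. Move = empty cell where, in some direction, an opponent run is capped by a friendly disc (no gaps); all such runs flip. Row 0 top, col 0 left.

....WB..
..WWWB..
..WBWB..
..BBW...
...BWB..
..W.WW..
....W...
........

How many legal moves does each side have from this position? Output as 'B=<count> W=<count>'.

Answer: B=10 W=12

Derivation:
-- B to move --
(0,1): flips 1 -> legal
(0,2): flips 2 -> legal
(0,3): flips 3 -> legal
(1,1): flips 4 -> legal
(2,1): flips 1 -> legal
(3,1): no bracket -> illegal
(3,5): flips 1 -> legal
(4,1): no bracket -> illegal
(4,2): no bracket -> illegal
(4,6): no bracket -> illegal
(5,1): no bracket -> illegal
(5,3): no bracket -> illegal
(5,6): no bracket -> illegal
(6,1): flips 1 -> legal
(6,2): no bracket -> illegal
(6,3): flips 1 -> legal
(6,5): flips 2 -> legal
(6,6): flips 2 -> legal
(7,3): no bracket -> illegal
(7,4): no bracket -> illegal
(7,5): no bracket -> illegal
B mobility = 10
-- W to move --
(0,6): flips 2 -> legal
(1,6): flips 2 -> legal
(2,1): flips 2 -> legal
(2,6): flips 2 -> legal
(3,1): flips 2 -> legal
(3,5): flips 1 -> legal
(3,6): flips 2 -> legal
(4,1): flips 2 -> legal
(4,2): flips 3 -> legal
(4,6): flips 1 -> legal
(5,3): flips 3 -> legal
(5,6): flips 1 -> legal
W mobility = 12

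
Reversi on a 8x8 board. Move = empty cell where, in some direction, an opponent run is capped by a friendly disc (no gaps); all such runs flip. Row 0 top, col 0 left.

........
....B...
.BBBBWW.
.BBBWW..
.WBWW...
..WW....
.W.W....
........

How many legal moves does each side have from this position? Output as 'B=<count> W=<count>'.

Answer: B=12 W=9

Derivation:
-- B to move --
(1,5): no bracket -> illegal
(1,6): no bracket -> illegal
(1,7): no bracket -> illegal
(2,7): flips 2 -> legal
(3,0): no bracket -> illegal
(3,6): flips 3 -> legal
(3,7): no bracket -> illegal
(4,0): flips 1 -> legal
(4,5): flips 3 -> legal
(4,6): flips 1 -> legal
(5,0): flips 1 -> legal
(5,1): flips 1 -> legal
(5,4): flips 3 -> legal
(5,5): flips 1 -> legal
(6,0): no bracket -> illegal
(6,2): flips 1 -> legal
(6,4): flips 1 -> legal
(7,0): no bracket -> illegal
(7,1): no bracket -> illegal
(7,2): no bracket -> illegal
(7,3): flips 3 -> legal
(7,4): no bracket -> illegal
B mobility = 12
-- W to move --
(0,3): flips 1 -> legal
(0,4): flips 2 -> legal
(0,5): flips 3 -> legal
(1,0): flips 2 -> legal
(1,1): flips 4 -> legal
(1,2): flips 4 -> legal
(1,3): flips 3 -> legal
(1,5): no bracket -> illegal
(2,0): flips 6 -> legal
(3,0): flips 3 -> legal
(4,0): no bracket -> illegal
(5,1): no bracket -> illegal
W mobility = 9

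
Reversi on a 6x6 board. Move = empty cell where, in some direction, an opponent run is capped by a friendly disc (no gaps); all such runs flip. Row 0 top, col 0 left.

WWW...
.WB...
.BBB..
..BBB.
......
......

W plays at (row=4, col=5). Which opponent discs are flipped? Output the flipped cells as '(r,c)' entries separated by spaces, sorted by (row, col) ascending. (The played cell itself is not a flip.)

Dir NW: opp run (3,4) (2,3) (1,2) capped by W -> flip
Dir N: first cell '.' (not opp) -> no flip
Dir NE: edge -> no flip
Dir W: first cell '.' (not opp) -> no flip
Dir E: edge -> no flip
Dir SW: first cell '.' (not opp) -> no flip
Dir S: first cell '.' (not opp) -> no flip
Dir SE: edge -> no flip

Answer: (1,2) (2,3) (3,4)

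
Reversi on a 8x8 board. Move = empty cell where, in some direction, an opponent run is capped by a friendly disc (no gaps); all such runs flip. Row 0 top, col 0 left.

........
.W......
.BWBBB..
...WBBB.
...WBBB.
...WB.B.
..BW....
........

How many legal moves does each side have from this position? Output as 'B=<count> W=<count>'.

-- B to move --
(0,0): flips 3 -> legal
(0,1): flips 1 -> legal
(0,2): no bracket -> illegal
(1,0): no bracket -> illegal
(1,2): no bracket -> illegal
(1,3): no bracket -> illegal
(2,0): no bracket -> illegal
(3,1): no bracket -> illegal
(3,2): flips 2 -> legal
(4,2): flips 2 -> legal
(5,2): flips 2 -> legal
(6,4): flips 1 -> legal
(7,2): flips 1 -> legal
(7,3): flips 4 -> legal
(7,4): no bracket -> illegal
B mobility = 8
-- W to move --
(1,0): no bracket -> illegal
(1,2): no bracket -> illegal
(1,3): flips 1 -> legal
(1,4): no bracket -> illegal
(1,5): flips 1 -> legal
(1,6): flips 2 -> legal
(2,0): flips 1 -> legal
(2,6): flips 5 -> legal
(2,7): flips 3 -> legal
(3,0): no bracket -> illegal
(3,1): flips 1 -> legal
(3,2): no bracket -> illegal
(3,7): flips 3 -> legal
(4,7): flips 3 -> legal
(5,1): no bracket -> illegal
(5,2): no bracket -> illegal
(5,5): flips 2 -> legal
(5,7): no bracket -> illegal
(6,1): flips 1 -> legal
(6,4): no bracket -> illegal
(6,5): flips 1 -> legal
(6,6): no bracket -> illegal
(6,7): no bracket -> illegal
(7,1): flips 1 -> legal
(7,2): no bracket -> illegal
(7,3): no bracket -> illegal
W mobility = 13

Answer: B=8 W=13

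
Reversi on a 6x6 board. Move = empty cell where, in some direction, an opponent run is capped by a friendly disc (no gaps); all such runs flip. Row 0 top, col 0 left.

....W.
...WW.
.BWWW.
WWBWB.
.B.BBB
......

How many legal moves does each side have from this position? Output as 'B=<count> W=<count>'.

Answer: B=5 W=11

Derivation:
-- B to move --
(0,2): no bracket -> illegal
(0,3): flips 3 -> legal
(0,5): flips 2 -> legal
(1,1): flips 2 -> legal
(1,2): flips 2 -> legal
(1,5): no bracket -> illegal
(2,0): no bracket -> illegal
(2,5): flips 3 -> legal
(3,5): no bracket -> illegal
(4,0): no bracket -> illegal
(4,2): no bracket -> illegal
B mobility = 5
-- W to move --
(1,0): no bracket -> illegal
(1,1): flips 1 -> legal
(1,2): flips 1 -> legal
(2,0): flips 1 -> legal
(2,5): no bracket -> illegal
(3,5): flips 1 -> legal
(4,0): no bracket -> illegal
(4,2): flips 1 -> legal
(5,0): flips 2 -> legal
(5,1): flips 1 -> legal
(5,2): flips 1 -> legal
(5,3): flips 1 -> legal
(5,4): flips 2 -> legal
(5,5): flips 1 -> legal
W mobility = 11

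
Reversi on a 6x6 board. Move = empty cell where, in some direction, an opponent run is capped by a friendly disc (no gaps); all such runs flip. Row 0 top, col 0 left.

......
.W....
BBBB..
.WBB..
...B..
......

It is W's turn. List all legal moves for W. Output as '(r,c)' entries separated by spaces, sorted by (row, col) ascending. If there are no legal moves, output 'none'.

(1,0): no bracket -> illegal
(1,2): no bracket -> illegal
(1,3): flips 1 -> legal
(1,4): no bracket -> illegal
(2,4): no bracket -> illegal
(3,0): no bracket -> illegal
(3,4): flips 2 -> legal
(4,1): no bracket -> illegal
(4,2): no bracket -> illegal
(4,4): flips 2 -> legal
(5,2): no bracket -> illegal
(5,3): no bracket -> illegal
(5,4): no bracket -> illegal

Answer: (1,3) (3,4) (4,4)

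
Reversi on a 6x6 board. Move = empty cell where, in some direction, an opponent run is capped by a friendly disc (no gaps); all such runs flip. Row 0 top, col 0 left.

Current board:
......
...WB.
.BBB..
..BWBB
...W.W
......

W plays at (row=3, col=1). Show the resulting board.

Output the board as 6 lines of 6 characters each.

Place W at (3,1); scan 8 dirs for brackets.
Dir NW: first cell '.' (not opp) -> no flip
Dir N: opp run (2,1), next='.' -> no flip
Dir NE: opp run (2,2) capped by W -> flip
Dir W: first cell '.' (not opp) -> no flip
Dir E: opp run (3,2) capped by W -> flip
Dir SW: first cell '.' (not opp) -> no flip
Dir S: first cell '.' (not opp) -> no flip
Dir SE: first cell '.' (not opp) -> no flip
All flips: (2,2) (3,2)

Answer: ......
...WB.
.BWB..
.WWWBB
...W.W
......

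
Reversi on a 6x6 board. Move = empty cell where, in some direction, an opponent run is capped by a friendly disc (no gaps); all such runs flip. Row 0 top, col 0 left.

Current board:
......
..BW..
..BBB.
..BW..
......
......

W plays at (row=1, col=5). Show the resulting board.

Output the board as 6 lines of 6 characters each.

Place W at (1,5); scan 8 dirs for brackets.
Dir NW: first cell '.' (not opp) -> no flip
Dir N: first cell '.' (not opp) -> no flip
Dir NE: edge -> no flip
Dir W: first cell '.' (not opp) -> no flip
Dir E: edge -> no flip
Dir SW: opp run (2,4) capped by W -> flip
Dir S: first cell '.' (not opp) -> no flip
Dir SE: edge -> no flip
All flips: (2,4)

Answer: ......
..BW.W
..BBW.
..BW..
......
......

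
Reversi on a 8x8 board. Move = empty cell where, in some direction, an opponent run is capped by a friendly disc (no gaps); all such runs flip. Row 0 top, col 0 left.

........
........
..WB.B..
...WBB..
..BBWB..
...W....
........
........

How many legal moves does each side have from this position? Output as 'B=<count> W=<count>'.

Answer: B=7 W=8

Derivation:
-- B to move --
(1,1): no bracket -> illegal
(1,2): no bracket -> illegal
(1,3): no bracket -> illegal
(2,1): flips 1 -> legal
(2,4): flips 1 -> legal
(3,1): no bracket -> illegal
(3,2): flips 1 -> legal
(5,2): no bracket -> illegal
(5,4): flips 1 -> legal
(5,5): no bracket -> illegal
(6,2): flips 2 -> legal
(6,3): flips 1 -> legal
(6,4): flips 1 -> legal
B mobility = 7
-- W to move --
(1,2): no bracket -> illegal
(1,3): flips 1 -> legal
(1,4): no bracket -> illegal
(1,5): no bracket -> illegal
(1,6): no bracket -> illegal
(2,4): flips 2 -> legal
(2,6): flips 1 -> legal
(3,1): flips 1 -> legal
(3,2): no bracket -> illegal
(3,6): flips 2 -> legal
(4,1): flips 2 -> legal
(4,6): flips 1 -> legal
(5,1): flips 1 -> legal
(5,2): no bracket -> illegal
(5,4): no bracket -> illegal
(5,5): no bracket -> illegal
(5,6): no bracket -> illegal
W mobility = 8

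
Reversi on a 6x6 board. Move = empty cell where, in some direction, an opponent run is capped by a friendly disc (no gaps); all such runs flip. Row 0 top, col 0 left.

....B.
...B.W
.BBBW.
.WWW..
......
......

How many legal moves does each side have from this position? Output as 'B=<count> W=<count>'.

-- B to move --
(0,5): no bracket -> illegal
(1,4): no bracket -> illegal
(2,0): no bracket -> illegal
(2,5): flips 1 -> legal
(3,0): no bracket -> illegal
(3,4): no bracket -> illegal
(3,5): flips 1 -> legal
(4,0): flips 1 -> legal
(4,1): flips 2 -> legal
(4,2): flips 1 -> legal
(4,3): flips 2 -> legal
(4,4): flips 1 -> legal
B mobility = 7
-- W to move --
(0,2): flips 1 -> legal
(0,3): flips 2 -> legal
(0,5): no bracket -> illegal
(1,0): flips 1 -> legal
(1,1): flips 2 -> legal
(1,2): flips 1 -> legal
(1,4): flips 1 -> legal
(2,0): flips 3 -> legal
(3,0): no bracket -> illegal
(3,4): no bracket -> illegal
W mobility = 7

Answer: B=7 W=7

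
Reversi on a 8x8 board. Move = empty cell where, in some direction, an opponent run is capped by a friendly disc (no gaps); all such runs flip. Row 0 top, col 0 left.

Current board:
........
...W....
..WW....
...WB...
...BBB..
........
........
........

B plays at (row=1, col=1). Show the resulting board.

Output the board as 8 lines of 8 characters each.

Place B at (1,1); scan 8 dirs for brackets.
Dir NW: first cell '.' (not opp) -> no flip
Dir N: first cell '.' (not opp) -> no flip
Dir NE: first cell '.' (not opp) -> no flip
Dir W: first cell '.' (not opp) -> no flip
Dir E: first cell '.' (not opp) -> no flip
Dir SW: first cell '.' (not opp) -> no flip
Dir S: first cell '.' (not opp) -> no flip
Dir SE: opp run (2,2) (3,3) capped by B -> flip
All flips: (2,2) (3,3)

Answer: ........
.B.W....
..BW....
...BB...
...BBB..
........
........
........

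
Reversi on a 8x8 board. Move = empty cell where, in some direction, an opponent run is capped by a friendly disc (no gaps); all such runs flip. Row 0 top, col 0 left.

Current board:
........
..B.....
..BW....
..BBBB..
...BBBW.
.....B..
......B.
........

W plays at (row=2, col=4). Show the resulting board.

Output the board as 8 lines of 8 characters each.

Place W at (2,4); scan 8 dirs for brackets.
Dir NW: first cell '.' (not opp) -> no flip
Dir N: first cell '.' (not opp) -> no flip
Dir NE: first cell '.' (not opp) -> no flip
Dir W: first cell 'W' (not opp) -> no flip
Dir E: first cell '.' (not opp) -> no flip
Dir SW: opp run (3,3), next='.' -> no flip
Dir S: opp run (3,4) (4,4), next='.' -> no flip
Dir SE: opp run (3,5) capped by W -> flip
All flips: (3,5)

Answer: ........
..B.....
..BWW...
..BBBW..
...BBBW.
.....B..
......B.
........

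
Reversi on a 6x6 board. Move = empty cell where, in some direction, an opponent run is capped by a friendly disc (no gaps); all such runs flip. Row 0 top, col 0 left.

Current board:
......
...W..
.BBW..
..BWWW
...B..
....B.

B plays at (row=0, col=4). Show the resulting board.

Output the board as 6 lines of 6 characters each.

Place B at (0,4); scan 8 dirs for brackets.
Dir NW: edge -> no flip
Dir N: edge -> no flip
Dir NE: edge -> no flip
Dir W: first cell '.' (not opp) -> no flip
Dir E: first cell '.' (not opp) -> no flip
Dir SW: opp run (1,3) capped by B -> flip
Dir S: first cell '.' (not opp) -> no flip
Dir SE: first cell '.' (not opp) -> no flip
All flips: (1,3)

Answer: ....B.
...B..
.BBW..
..BWWW
...B..
....B.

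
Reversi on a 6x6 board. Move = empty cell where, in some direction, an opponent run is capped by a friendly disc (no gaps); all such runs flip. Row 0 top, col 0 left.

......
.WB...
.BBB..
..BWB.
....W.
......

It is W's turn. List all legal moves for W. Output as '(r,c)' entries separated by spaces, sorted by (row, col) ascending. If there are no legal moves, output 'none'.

Answer: (1,3) (2,4) (3,1) (3,5)

Derivation:
(0,1): no bracket -> illegal
(0,2): no bracket -> illegal
(0,3): no bracket -> illegal
(1,0): no bracket -> illegal
(1,3): flips 2 -> legal
(1,4): no bracket -> illegal
(2,0): no bracket -> illegal
(2,4): flips 1 -> legal
(2,5): no bracket -> illegal
(3,0): no bracket -> illegal
(3,1): flips 2 -> legal
(3,5): flips 1 -> legal
(4,1): no bracket -> illegal
(4,2): no bracket -> illegal
(4,3): no bracket -> illegal
(4,5): no bracket -> illegal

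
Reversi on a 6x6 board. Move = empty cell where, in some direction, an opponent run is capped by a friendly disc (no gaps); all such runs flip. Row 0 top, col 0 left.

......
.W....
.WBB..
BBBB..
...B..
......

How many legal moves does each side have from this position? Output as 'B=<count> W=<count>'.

Answer: B=5 W=4

Derivation:
-- B to move --
(0,0): flips 1 -> legal
(0,1): flips 2 -> legal
(0,2): no bracket -> illegal
(1,0): flips 1 -> legal
(1,2): flips 1 -> legal
(2,0): flips 1 -> legal
B mobility = 5
-- W to move --
(1,2): no bracket -> illegal
(1,3): no bracket -> illegal
(1,4): no bracket -> illegal
(2,0): no bracket -> illegal
(2,4): flips 2 -> legal
(3,4): no bracket -> illegal
(4,0): no bracket -> illegal
(4,1): flips 1 -> legal
(4,2): no bracket -> illegal
(4,4): flips 2 -> legal
(5,2): no bracket -> illegal
(5,3): no bracket -> illegal
(5,4): flips 2 -> legal
W mobility = 4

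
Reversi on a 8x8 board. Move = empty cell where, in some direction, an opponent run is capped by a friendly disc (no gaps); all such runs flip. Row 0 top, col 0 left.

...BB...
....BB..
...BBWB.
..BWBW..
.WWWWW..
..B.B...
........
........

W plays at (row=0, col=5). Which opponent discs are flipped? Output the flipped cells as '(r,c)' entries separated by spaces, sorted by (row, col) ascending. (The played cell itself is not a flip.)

Answer: (1,4) (1,5) (2,3) (3,2)

Derivation:
Dir NW: edge -> no flip
Dir N: edge -> no flip
Dir NE: edge -> no flip
Dir W: opp run (0,4) (0,3), next='.' -> no flip
Dir E: first cell '.' (not opp) -> no flip
Dir SW: opp run (1,4) (2,3) (3,2) capped by W -> flip
Dir S: opp run (1,5) capped by W -> flip
Dir SE: first cell '.' (not opp) -> no flip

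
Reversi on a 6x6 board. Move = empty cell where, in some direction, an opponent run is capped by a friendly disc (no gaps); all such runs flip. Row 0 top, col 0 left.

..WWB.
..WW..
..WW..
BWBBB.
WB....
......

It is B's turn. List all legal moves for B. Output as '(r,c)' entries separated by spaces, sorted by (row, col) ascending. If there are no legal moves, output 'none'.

(0,1): flips 4 -> legal
(1,1): flips 1 -> legal
(1,4): flips 1 -> legal
(2,0): no bracket -> illegal
(2,1): flips 1 -> legal
(2,4): no bracket -> illegal
(4,2): no bracket -> illegal
(5,0): flips 1 -> legal
(5,1): no bracket -> illegal

Answer: (0,1) (1,1) (1,4) (2,1) (5,0)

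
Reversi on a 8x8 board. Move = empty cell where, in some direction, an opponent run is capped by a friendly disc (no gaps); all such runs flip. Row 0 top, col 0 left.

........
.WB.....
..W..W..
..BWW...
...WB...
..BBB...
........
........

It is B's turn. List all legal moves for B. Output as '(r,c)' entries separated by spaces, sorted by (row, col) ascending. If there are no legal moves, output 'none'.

Answer: (0,0) (1,0) (1,6) (2,3) (2,4) (3,5) (4,2)

Derivation:
(0,0): flips 3 -> legal
(0,1): no bracket -> illegal
(0,2): no bracket -> illegal
(1,0): flips 1 -> legal
(1,3): no bracket -> illegal
(1,4): no bracket -> illegal
(1,5): no bracket -> illegal
(1,6): flips 3 -> legal
(2,0): no bracket -> illegal
(2,1): no bracket -> illegal
(2,3): flips 2 -> legal
(2,4): flips 1 -> legal
(2,6): no bracket -> illegal
(3,1): no bracket -> illegal
(3,5): flips 2 -> legal
(3,6): no bracket -> illegal
(4,2): flips 1 -> legal
(4,5): no bracket -> illegal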